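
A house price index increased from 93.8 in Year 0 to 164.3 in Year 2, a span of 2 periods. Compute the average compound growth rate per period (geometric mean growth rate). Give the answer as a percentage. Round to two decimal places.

32.35%

Growth factor = (164.3/93.8)^(1/2) = (1.751599)^(1/2) = 1.323480
Growth rate = 1.323480 − 1 = 0.323480 = 32.3480%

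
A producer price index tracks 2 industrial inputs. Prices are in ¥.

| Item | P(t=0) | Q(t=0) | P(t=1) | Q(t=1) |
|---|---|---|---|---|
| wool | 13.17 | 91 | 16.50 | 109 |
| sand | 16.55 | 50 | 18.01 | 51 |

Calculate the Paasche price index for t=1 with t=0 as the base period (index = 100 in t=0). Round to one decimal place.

Paasche price index uses current-period quantities as weights.
ΣP(t=1)·Q(t=1) = 16.50×109 + 18.01×51 = 1798.5 + 918.51 = 2717.01
ΣP(t=0)·Q(t=1) = 13.17×109 + 16.55×51 = 1435.53 + 844.05 = 2279.58
Index = 2717.01 / 2279.58 × 100 = 119.1891

119.2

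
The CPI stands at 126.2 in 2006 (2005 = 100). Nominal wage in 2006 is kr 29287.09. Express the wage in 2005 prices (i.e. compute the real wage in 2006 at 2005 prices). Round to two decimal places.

Real = Nominal ÷ (Index/100) = 29287.09 ÷ (126.2/100)
     = 29287.09 ÷ 1.262 = 23206.8859

23206.89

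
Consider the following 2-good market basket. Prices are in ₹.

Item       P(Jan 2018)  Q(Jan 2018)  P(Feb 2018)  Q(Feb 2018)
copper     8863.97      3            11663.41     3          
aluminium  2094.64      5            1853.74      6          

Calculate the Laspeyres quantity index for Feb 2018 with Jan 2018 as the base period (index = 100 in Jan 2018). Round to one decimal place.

Laspeyres quantity index uses base-period prices as weights.
ΣP(Jan 2018)·Q(Feb 2018) = 8863.97×3 + 2094.64×6 = 26591.91 + 12567.84 = 39159.75
ΣP(Jan 2018)·Q(Jan 2018) = 8863.97×3 + 2094.64×5 = 26591.91 + 10473.2 = 37065.11
Index = 39159.75 / 37065.11 × 100 = 105.6512

105.7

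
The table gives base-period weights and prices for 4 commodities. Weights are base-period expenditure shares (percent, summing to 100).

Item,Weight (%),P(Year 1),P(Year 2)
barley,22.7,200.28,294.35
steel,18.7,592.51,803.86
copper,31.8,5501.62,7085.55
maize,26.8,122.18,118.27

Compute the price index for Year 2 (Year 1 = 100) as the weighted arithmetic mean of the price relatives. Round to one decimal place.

125.6

barley: 22.7 × (294.35/200.28) = 22.7 × 1.469692 = 33.3620
steel: 18.7 × (803.86/592.51) = 18.7 × 1.356703 = 25.3703
copper: 31.8 × (7085.55/5501.62) = 31.8 × 1.287902 = 40.9553
maize: 26.8 × (118.27/122.18) = 26.8 × 0.967998 = 25.9423
Index = Σ wᵢ·(p₁ᵢ/p₀ᵢ) = 33.3620 + 25.3703 + 40.9553 + 25.9423 = 125.6300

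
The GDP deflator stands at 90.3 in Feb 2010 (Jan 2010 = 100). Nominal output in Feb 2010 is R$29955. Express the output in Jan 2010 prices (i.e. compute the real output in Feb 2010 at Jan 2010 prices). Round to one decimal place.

Real = Nominal ÷ (Index/100) = 29955 ÷ (90.3/100)
     = 29955 ÷ 0.903 = 33172.7575

33172.8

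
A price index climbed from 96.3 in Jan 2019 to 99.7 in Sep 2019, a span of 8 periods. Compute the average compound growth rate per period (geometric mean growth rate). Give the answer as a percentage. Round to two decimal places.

0.43%

Growth factor = (99.7/96.3)^(1/8) = (1.035306)^(1/8) = 1.004347
Growth rate = 1.004347 − 1 = 0.004347 = 0.4347%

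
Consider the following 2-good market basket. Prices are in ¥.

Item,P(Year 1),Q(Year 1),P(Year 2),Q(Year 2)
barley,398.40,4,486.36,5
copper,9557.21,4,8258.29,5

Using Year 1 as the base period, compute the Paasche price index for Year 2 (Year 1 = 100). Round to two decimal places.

Paasche price index uses current-period quantities as weights.
ΣP(Year 2)·Q(Year 2) = 486.36×5 + 8258.29×5 = 2431.8 + 41291.45 = 43723.25
ΣP(Year 1)·Q(Year 2) = 398.40×5 + 9557.21×5 = 1992 + 47786.05 = 49778.05
Index = 43723.25 / 49778.05 × 100 = 87.8364

87.84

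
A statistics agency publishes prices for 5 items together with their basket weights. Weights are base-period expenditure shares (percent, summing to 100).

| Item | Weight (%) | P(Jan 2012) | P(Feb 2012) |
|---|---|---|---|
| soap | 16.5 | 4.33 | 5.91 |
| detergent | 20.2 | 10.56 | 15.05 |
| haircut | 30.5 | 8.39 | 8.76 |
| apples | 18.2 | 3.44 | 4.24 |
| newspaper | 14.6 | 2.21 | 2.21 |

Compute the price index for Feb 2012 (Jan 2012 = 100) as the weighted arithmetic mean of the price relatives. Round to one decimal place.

soap: 16.5 × (5.91/4.33) = 16.5 × 1.364896 = 22.5208
detergent: 20.2 × (15.05/10.56) = 20.2 × 1.425189 = 28.7888
haircut: 30.5 × (8.76/8.39) = 30.5 × 1.044100 = 31.8451
apples: 18.2 × (4.24/3.44) = 18.2 × 1.232558 = 22.4326
newspaper: 14.6 × (2.21/2.21) = 14.6 × 1.000000 = 14.6000
Index = Σ wᵢ·(p₁ᵢ/p₀ᵢ) = 22.5208 + 28.7888 + 31.8451 + 22.4326 + 14.6000 = 120.1872

120.2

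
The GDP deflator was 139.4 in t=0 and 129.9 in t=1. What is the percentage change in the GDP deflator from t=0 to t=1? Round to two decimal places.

-6.81%

Change = (129.9 − 139.4) / 139.4 × 100
       = -9.5 / 139.4 × 100 = -6.8149%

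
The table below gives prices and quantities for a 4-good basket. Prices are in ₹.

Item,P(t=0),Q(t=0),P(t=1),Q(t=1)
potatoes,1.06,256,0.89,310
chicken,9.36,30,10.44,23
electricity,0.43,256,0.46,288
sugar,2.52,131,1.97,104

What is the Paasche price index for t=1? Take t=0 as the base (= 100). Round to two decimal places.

91.78

Paasche price index uses current-period quantities as weights.
ΣP(t=1)·Q(t=1) = 0.89×310 + 10.44×23 + 0.46×288 + 1.97×104 = 275.9 + 240.12 + 132.48 + 204.88 = 853.38
ΣP(t=0)·Q(t=1) = 1.06×310 + 9.36×23 + 0.43×288 + 2.52×104 = 328.6 + 215.28 + 123.84 + 262.08 = 929.8
Index = 853.38 / 929.8 × 100 = 91.7810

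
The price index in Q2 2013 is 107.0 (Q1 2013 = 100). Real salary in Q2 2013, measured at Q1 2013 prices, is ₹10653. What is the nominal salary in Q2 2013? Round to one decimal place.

11398.7

Nominal = Real × (Index/100) = 10653 × (107.0/100)
        = 10653 × 1.070 = 11398.7100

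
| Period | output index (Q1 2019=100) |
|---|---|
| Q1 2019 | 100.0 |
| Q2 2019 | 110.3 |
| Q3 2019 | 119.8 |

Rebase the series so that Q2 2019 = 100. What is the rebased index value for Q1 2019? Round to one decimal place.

90.7

Rebased(Q1 2019) = 100.0 / 110.3 × 100 = 90.6618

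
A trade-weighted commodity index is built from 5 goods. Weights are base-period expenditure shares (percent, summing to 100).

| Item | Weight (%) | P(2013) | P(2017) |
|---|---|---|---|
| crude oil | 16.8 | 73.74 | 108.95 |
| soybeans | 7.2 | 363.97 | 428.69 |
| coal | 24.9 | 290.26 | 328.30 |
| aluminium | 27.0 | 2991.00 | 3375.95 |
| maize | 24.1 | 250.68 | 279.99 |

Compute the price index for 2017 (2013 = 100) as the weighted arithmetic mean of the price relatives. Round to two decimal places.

crude oil: 16.8 × (108.95/73.74) = 16.8 × 1.477488 = 24.8218
soybeans: 7.2 × (428.69/363.97) = 7.2 × 1.177817 = 8.4803
coal: 24.9 × (328.30/290.26) = 24.9 × 1.131055 = 28.1633
aluminium: 27.0 × (3375.95/2991.00) = 27.0 × 1.128703 = 30.4750
maize: 24.1 × (279.99/250.68) = 24.1 × 1.116922 = 26.9178
Index = Σ wᵢ·(p₁ᵢ/p₀ᵢ) = 24.8218 + 8.4803 + 28.1633 + 30.4750 + 26.9178 = 118.8581

118.86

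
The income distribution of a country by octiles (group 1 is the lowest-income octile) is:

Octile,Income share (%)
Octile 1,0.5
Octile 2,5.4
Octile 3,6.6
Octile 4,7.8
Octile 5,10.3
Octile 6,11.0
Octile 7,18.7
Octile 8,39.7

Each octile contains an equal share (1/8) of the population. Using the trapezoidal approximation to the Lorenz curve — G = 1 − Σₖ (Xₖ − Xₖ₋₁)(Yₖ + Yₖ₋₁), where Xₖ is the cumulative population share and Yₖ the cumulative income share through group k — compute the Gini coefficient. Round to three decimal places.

0.446

Cumulative income shares Yₖ: 0.0050, 0.0590, 0.1250, 0.2030, 0.3060, 0.4160, 0.6030, 1.0000
Σ (Xₖ−Xₖ₋₁)(Yₖ+Yₖ₋₁) = (1/8)(0.0050+0.0000) + (1/8)(0.0590+0.0050) + (1/8)(0.1250+0.0590) + (1/8)(0.2030+0.1250) + (1/8)(0.3060+0.2030) + (1/8)(0.4160+0.3060) + (1/8)(0.6030+0.4160) + (1/8)(1.0000+0.6030)
  = 0.0006 + 0.0080 + 0.0230 + 0.0410 + 0.0636 + 0.0903 + 0.1274 + 0.2004 = 0.5543
G = 1 − 0.5543 = 0.4457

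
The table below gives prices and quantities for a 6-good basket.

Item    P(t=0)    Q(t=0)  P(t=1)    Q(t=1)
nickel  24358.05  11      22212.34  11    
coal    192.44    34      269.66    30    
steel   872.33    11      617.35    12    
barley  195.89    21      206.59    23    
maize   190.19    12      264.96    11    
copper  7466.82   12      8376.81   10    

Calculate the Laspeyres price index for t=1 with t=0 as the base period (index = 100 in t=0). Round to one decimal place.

Laspeyres price index uses base-period quantities as weights.
ΣP(t=1)·Q(t=0) = 22212.34×11 + 269.66×34 + 617.35×11 + 206.59×21 + 264.96×12 + 8376.81×12 = 244335.74 + 9168.44 + 6790.85 + 4338.39 + 3179.52 + 100521.72 = 368334.66
ΣP(t=0)·Q(t=0) = 24358.05×11 + 192.44×34 + 872.33×11 + 195.89×21 + 190.19×12 + 7466.82×12 = 267938.55 + 6542.96 + 9595.63 + 4113.69 + 2282.28 + 89601.84 = 380074.95
Index = 368334.66 / 380074.95 × 100 = 96.9111

96.9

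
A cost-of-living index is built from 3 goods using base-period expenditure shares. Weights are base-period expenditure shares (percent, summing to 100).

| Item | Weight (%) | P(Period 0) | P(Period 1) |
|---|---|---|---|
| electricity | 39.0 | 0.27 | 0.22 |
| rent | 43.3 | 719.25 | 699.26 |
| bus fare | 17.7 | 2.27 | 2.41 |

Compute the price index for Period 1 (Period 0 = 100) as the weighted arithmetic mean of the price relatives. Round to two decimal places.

electricity: 39.0 × (0.22/0.27) = 39.0 × 0.814815 = 31.7778
rent: 43.3 × (699.26/719.25) = 43.3 × 0.972207 = 42.0966
bus fare: 17.7 × (2.41/2.27) = 17.7 × 1.061674 = 18.7916
Index = Σ wᵢ·(p₁ᵢ/p₀ᵢ) = 31.7778 + 42.0966 + 18.7916 = 92.6660

92.67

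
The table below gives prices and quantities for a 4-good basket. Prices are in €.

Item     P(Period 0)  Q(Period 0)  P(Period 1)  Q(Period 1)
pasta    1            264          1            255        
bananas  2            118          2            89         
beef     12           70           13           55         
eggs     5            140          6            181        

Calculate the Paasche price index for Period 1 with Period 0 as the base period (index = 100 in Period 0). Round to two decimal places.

111.81

Paasche price index uses current-period quantities as weights.
ΣP(Period 1)·Q(Period 1) = 1×255 + 2×89 + 13×55 + 6×181 = 255 + 178 + 715 + 1086 = 2234
ΣP(Period 0)·Q(Period 1) = 1×255 + 2×89 + 12×55 + 5×181 = 255 + 178 + 660 + 905 = 1998
Index = 2234 / 1998 × 100 = 111.8118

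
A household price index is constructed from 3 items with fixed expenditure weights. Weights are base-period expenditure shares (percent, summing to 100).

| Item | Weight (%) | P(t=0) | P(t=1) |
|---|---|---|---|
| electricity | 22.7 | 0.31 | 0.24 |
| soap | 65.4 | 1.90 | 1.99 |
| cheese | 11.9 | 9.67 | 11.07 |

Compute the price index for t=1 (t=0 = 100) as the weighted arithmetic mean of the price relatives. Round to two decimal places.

electricity: 22.7 × (0.24/0.31) = 22.7 × 0.774194 = 17.5742
soap: 65.4 × (1.99/1.90) = 65.4 × 1.047368 = 68.4979
cheese: 11.9 × (11.07/9.67) = 11.9 × 1.144778 = 13.6229
Index = Σ wᵢ·(p₁ᵢ/p₀ᵢ) = 17.5742 + 68.4979 + 13.6229 = 99.6949

99.69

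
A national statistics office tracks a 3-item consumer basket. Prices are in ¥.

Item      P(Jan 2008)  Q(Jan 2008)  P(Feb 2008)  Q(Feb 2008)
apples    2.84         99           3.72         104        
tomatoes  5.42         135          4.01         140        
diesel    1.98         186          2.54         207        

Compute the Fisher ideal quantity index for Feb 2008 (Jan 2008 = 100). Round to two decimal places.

106.33

Laspeyres component (base-period weights):
ΣP(Jan 2008)Q(Feb 2008) = 2.84×104 + 5.42×140 + 1.98×207 = 295.36 + 758.8 + 409.86 = 1464.02
ΣP(Jan 2008)Q(Jan 2008) = 2.84×99 + 5.42×135 + 1.98×186 = 281.16 + 731.7 + 368.28 = 1381.14
L = 1464.02 / 1381.14 × 100 = 106.0008
Paasche component (current-period weights):
ΣP(Feb 2008)Q(Feb 2008) = 3.72×104 + 4.01×140 + 2.54×207 = 386.88 + 561.4 + 525.78 = 1474.06
ΣP(Feb 2008)Q(Jan 2008) = 3.72×99 + 4.01×135 + 2.54×186 = 368.28 + 541.35 + 472.44 = 1382.07
P = 1474.06 / 1382.07 × 100 = 106.6560
Fisher = √(L × P) = √(106.0008 × 106.6560) = 106.3279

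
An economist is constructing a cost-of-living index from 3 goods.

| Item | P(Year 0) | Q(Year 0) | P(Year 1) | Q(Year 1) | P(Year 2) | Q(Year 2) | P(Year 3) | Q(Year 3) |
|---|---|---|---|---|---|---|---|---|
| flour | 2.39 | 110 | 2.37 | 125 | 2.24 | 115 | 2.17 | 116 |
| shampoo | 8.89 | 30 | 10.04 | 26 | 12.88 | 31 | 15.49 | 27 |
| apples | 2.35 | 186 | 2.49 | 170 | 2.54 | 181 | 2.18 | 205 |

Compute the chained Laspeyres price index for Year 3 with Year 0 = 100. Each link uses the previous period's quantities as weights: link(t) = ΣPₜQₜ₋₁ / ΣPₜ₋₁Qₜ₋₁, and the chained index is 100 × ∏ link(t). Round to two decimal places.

Link Year 0→Year 1:
ΣP(Year 1)Q(Year 0) = 2.37×110 + 10.04×30 + 2.49×186 = 260.7 + 301.2 + 463.14 = 1025.04
ΣP(Year 0)Q(Year 0) = 2.39×110 + 8.89×30 + 2.35×186 = 262.9 + 266.7 + 437.1 = 966.7
link = 1025.04/966.7 = 1.060350
Link Year 1→Year 2:
ΣP(Year 2)Q(Year 1) = 2.24×125 + 12.88×26 + 2.54×170 = 280 + 334.88 + 431.8 = 1046.68
ΣP(Year 1)Q(Year 1) = 2.37×125 + 10.04×26 + 2.49×170 = 296.25 + 261.04 + 423.3 = 980.59
link = 1046.68/980.59 = 1.067398
Link Year 2→Year 3:
ΣP(Year 3)Q(Year 2) = 2.17×115 + 15.49×31 + 2.18×181 = 249.55 + 480.19 + 394.58 = 1124.32
ΣP(Year 2)Q(Year 2) = 2.24×115 + 12.88×31 + 2.54×181 = 257.6 + 399.28 + 459.74 = 1116.62
link = 1124.32/1116.62 = 1.006896
Chained index = 100 × 1.060350 × 1.067398 × 1.006896 = 113.9620

113.96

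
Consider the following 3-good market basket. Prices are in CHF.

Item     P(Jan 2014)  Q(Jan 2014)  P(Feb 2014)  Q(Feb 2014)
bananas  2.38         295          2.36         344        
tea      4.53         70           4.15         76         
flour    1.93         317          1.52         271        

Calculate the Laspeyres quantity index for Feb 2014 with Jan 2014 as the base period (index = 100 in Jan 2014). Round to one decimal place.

103.4

Laspeyres quantity index uses base-period prices as weights.
ΣP(Jan 2014)·Q(Feb 2014) = 2.38×344 + 4.53×76 + 1.93×271 = 818.72 + 344.28 + 523.03 = 1686.03
ΣP(Jan 2014)·Q(Jan 2014) = 2.38×295 + 4.53×70 + 1.93×317 = 702.1 + 317.1 + 611.81 = 1631.01
Index = 1686.03 / 1631.01 × 100 = 103.3734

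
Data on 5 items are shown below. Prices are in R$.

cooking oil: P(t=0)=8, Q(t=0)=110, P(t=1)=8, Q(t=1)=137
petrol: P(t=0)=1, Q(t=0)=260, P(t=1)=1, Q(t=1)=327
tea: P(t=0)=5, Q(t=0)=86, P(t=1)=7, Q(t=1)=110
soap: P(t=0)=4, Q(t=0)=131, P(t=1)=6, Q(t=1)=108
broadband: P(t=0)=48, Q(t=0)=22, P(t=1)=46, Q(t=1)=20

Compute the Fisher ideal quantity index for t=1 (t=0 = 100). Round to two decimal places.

Laspeyres component (base-period weights):
ΣP(t=0)Q(t=1) = 8×137 + 1×327 + 5×110 + 4×108 + 48×20 = 1096 + 327 + 550 + 432 + 960 = 3365
ΣP(t=0)Q(t=0) = 8×110 + 1×260 + 5×86 + 4×131 + 48×22 = 880 + 260 + 430 + 524 + 1056 = 3150
L = 3365 / 3150 × 100 = 106.8254
Paasche component (current-period weights):
ΣP(t=1)Q(t=1) = 8×137 + 1×327 + 7×110 + 6×108 + 46×20 = 1096 + 327 + 770 + 648 + 920 = 3761
ΣP(t=1)Q(t=0) = 8×110 + 1×260 + 7×86 + 6×131 + 46×22 = 880 + 260 + 602 + 786 + 1012 = 3540
P = 3761 / 3540 × 100 = 106.2429
Fisher = √(L × P) = √(106.8254 × 106.2429) = 106.5338

106.53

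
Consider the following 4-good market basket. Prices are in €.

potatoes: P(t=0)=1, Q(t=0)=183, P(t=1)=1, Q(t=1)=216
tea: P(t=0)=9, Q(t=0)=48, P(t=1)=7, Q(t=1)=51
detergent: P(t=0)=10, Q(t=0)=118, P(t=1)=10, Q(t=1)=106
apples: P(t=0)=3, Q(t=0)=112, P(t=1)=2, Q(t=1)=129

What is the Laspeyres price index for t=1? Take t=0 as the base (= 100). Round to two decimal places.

90.24

Laspeyres price index uses base-period quantities as weights.
ΣP(t=1)·Q(t=0) = 1×183 + 7×48 + 10×118 + 2×112 = 183 + 336 + 1180 + 224 = 1923
ΣP(t=0)·Q(t=0) = 1×183 + 9×48 + 10×118 + 3×112 = 183 + 432 + 1180 + 336 = 2131
Index = 1923 / 2131 × 100 = 90.2393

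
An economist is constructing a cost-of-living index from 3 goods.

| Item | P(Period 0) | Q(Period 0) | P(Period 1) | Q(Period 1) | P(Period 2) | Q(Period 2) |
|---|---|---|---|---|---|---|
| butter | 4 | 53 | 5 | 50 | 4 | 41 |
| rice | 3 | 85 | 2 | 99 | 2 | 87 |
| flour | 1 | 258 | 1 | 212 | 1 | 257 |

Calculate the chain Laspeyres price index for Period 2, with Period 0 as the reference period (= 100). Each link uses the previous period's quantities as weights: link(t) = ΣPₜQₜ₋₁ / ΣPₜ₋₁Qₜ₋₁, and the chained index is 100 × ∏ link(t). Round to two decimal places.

88.34

Link Period 0→Period 1:
ΣP(Period 1)Q(Period 0) = 5×53 + 2×85 + 1×258 = 265 + 170 + 258 = 693
ΣP(Period 0)Q(Period 0) = 4×53 + 3×85 + 1×258 = 212 + 255 + 258 = 725
link = 693/725 = 0.955862
Link Period 1→Period 2:
ΣP(Period 2)Q(Period 1) = 4×50 + 2×99 + 1×212 = 200 + 198 + 212 = 610
ΣP(Period 1)Q(Period 1) = 5×50 + 2×99 + 1×212 = 250 + 198 + 212 = 660
link = 610/660 = 0.924242
Chained index = 100 × 0.955862 × 0.924242 = 88.3448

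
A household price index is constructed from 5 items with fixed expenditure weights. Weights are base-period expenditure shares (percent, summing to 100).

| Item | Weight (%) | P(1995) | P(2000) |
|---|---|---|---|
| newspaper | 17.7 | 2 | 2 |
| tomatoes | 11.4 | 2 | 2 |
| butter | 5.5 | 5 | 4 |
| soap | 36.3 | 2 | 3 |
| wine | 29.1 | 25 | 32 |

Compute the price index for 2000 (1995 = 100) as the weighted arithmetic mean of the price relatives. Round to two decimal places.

125.20

newspaper: 17.7 × (2/2) = 17.7 × 1.000000 = 17.7000
tomatoes: 11.4 × (2/2) = 11.4 × 1.000000 = 11.4000
butter: 5.5 × (4/5) = 5.5 × 0.800000 = 4.4000
soap: 36.3 × (3/2) = 36.3 × 1.500000 = 54.4500
wine: 29.1 × (32/25) = 29.1 × 1.280000 = 37.2480
Index = Σ wᵢ·(p₁ᵢ/p₀ᵢ) = 17.7000 + 11.4000 + 4.4000 + 54.4500 + 37.2480 = 125.1980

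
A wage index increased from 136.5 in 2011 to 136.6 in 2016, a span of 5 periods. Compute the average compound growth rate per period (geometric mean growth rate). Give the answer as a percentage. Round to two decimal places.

0.01%

Growth factor = (136.6/136.5)^(1/5) = (1.000733)^(1/5) = 1.000146
Growth rate = 1.000146 − 1 = 0.000146 = 0.0146%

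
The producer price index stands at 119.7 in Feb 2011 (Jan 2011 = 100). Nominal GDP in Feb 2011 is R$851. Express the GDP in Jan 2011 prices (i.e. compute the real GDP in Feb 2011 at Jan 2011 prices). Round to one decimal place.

Real = Nominal ÷ (Index/100) = 851 ÷ (119.7/100)
     = 851 ÷ 1.197 = 710.9440

710.9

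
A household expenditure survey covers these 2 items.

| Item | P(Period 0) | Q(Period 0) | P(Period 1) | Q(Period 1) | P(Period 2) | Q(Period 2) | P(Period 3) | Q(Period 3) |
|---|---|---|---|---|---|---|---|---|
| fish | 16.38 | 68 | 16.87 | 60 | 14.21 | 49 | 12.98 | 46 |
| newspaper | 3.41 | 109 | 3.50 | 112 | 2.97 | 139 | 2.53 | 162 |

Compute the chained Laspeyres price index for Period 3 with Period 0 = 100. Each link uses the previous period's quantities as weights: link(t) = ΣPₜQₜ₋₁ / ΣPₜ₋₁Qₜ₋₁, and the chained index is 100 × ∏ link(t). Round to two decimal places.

77.35

Link Period 0→Period 1:
ΣP(Period 1)Q(Period 0) = 16.87×68 + 3.50×109 = 1147.16 + 381.5 = 1528.66
ΣP(Period 0)Q(Period 0) = 16.38×68 + 3.41×109 = 1113.84 + 371.69 = 1485.53
link = 1528.66/1485.53 = 1.029033
Link Period 1→Period 2:
ΣP(Period 2)Q(Period 1) = 14.21×60 + 2.97×112 = 852.6 + 332.64 = 1185.24
ΣP(Period 1)Q(Period 1) = 16.87×60 + 3.50×112 = 1012.2 + 392 = 1404.2
link = 1185.24/1404.2 = 0.844068
Link Period 2→Period 3:
ΣP(Period 3)Q(Period 2) = 12.98×49 + 2.53×139 = 636.02 + 351.67 = 987.69
ΣP(Period 2)Q(Period 2) = 14.21×49 + 2.97×139 = 696.29 + 412.83 = 1109.12
link = 987.69/1109.12 = 0.890517
Chained index = 100 × 1.029033 × 0.844068 × 0.890517 = 77.3480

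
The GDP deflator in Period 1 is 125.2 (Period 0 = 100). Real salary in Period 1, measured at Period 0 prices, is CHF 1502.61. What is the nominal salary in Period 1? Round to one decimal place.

1881.3

Nominal = Real × (Index/100) = 1502.61 × (125.2/100)
        = 1502.61 × 1.252 = 1881.2677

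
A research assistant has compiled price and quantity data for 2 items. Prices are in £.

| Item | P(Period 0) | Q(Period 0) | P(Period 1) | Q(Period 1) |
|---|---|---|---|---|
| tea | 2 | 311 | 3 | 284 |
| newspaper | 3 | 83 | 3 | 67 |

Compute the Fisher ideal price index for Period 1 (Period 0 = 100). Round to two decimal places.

136.32

Laspeyres component (base-period weights):
ΣP(Period 1)Q(Period 0) = 3×311 + 3×83 = 933 + 249 = 1182
ΣP(Period 0)Q(Period 0) = 2×311 + 3×83 = 622 + 249 = 871
L = 1182 / 871 × 100 = 135.7061
Paasche component (current-period weights):
ΣP(Period 1)Q(Period 1) = 3×284 + 3×67 = 852 + 201 = 1053
ΣP(Period 0)Q(Period 1) = 2×284 + 3×67 = 568 + 201 = 769
P = 1053 / 769 × 100 = 136.9311
Fisher = √(L × P) = √(135.7061 × 136.9311) = 136.3172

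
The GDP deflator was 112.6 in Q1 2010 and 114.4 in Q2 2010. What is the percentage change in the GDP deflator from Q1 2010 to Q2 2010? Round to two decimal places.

Change = (114.4 − 112.6) / 112.6 × 100
       = 1.8 / 112.6 × 100 = 1.5986%

1.60%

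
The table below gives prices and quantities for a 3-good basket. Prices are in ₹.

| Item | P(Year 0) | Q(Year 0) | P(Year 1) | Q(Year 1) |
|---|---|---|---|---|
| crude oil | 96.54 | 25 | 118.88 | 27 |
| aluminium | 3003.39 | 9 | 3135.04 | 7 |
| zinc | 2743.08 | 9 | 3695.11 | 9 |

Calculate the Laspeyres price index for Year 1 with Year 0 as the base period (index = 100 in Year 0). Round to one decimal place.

Laspeyres price index uses base-period quantities as weights.
ΣP(Year 1)·Q(Year 0) = 118.88×25 + 3135.04×9 + 3695.11×9 = 2972 + 28215.36 + 33255.99 = 64443.35
ΣP(Year 0)·Q(Year 0) = 96.54×25 + 3003.39×9 + 2743.08×9 = 2413.5 + 27030.51 + 24687.72 = 54131.73
Index = 64443.35 / 54131.73 × 100 = 119.0491

119.0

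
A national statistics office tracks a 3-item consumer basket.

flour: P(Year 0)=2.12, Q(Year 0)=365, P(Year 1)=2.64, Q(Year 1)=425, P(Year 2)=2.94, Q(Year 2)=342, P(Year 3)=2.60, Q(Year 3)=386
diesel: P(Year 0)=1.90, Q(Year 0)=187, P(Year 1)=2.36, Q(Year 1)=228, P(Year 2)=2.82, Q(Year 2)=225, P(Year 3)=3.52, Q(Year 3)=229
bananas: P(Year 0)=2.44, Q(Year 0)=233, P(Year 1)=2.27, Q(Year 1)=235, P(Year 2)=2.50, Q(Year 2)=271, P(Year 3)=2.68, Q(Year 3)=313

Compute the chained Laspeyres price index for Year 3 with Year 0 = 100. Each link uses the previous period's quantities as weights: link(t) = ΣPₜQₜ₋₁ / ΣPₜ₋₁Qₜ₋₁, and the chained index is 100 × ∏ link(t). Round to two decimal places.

133.79

Link Year 0→Year 1:
ΣP(Year 1)Q(Year 0) = 2.64×365 + 2.36×187 + 2.27×233 = 963.6 + 441.32 + 528.91 = 1933.83
ΣP(Year 0)Q(Year 0) = 2.12×365 + 1.90×187 + 2.44×233 = 773.8 + 355.3 + 568.52 = 1697.62
link = 1933.83/1697.62 = 1.139142
Link Year 1→Year 2:
ΣP(Year 2)Q(Year 1) = 2.94×425 + 2.82×228 + 2.50×235 = 1249.5 + 642.96 + 587.5 = 2479.96
ΣP(Year 1)Q(Year 1) = 2.64×425 + 2.36×228 + 2.27×235 = 1122 + 538.08 + 533.45 = 2193.53
link = 2479.96/2193.53 = 1.130579
Link Year 2→Year 3:
ΣP(Year 3)Q(Year 2) = 2.60×342 + 3.52×225 + 2.68×271 = 889.2 + 792 + 726.28 = 2407.48
ΣP(Year 2)Q(Year 2) = 2.94×342 + 2.82×225 + 2.50×271 = 1005.48 + 634.5 + 677.5 = 2317.48
link = 2407.48/2317.48 = 1.038835
Chained index = 100 × 1.139142 × 1.130579 × 1.038835 = 133.7906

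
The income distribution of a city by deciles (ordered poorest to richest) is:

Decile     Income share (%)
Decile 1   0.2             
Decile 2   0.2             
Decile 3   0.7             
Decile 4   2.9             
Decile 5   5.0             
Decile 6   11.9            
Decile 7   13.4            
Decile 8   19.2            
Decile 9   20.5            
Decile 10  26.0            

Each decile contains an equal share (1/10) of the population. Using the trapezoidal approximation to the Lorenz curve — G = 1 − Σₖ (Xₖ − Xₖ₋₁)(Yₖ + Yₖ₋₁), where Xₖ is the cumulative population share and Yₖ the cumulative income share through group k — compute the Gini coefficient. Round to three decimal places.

0.505

Cumulative income shares Yₖ: 0.0020, 0.0040, 0.0110, 0.0400, 0.0900, 0.2090, 0.3430, 0.5350, 0.7400, 1.0000
Σ (Xₖ−Xₖ₋₁)(Yₖ+Yₖ₋₁) = (1/10)(0.0020+0.0000) + (1/10)(0.0040+0.0020) + (1/10)(0.0110+0.0040) + (1/10)(0.0400+0.0110) + (1/10)(0.0900+0.0400) + (1/10)(0.2090+0.0900) + (1/10)(0.3430+0.2090) + (1/10)(0.5350+0.3430) + (1/10)(0.7400+0.5350) + (1/10)(1.0000+0.7400)
  = 0.0002 + 0.0006 + 0.0015 + 0.0051 + 0.0130 + 0.0299 + 0.0552 + 0.0878 + 0.1275 + 0.1740 = 0.4948
G = 1 − 0.4948 = 0.5052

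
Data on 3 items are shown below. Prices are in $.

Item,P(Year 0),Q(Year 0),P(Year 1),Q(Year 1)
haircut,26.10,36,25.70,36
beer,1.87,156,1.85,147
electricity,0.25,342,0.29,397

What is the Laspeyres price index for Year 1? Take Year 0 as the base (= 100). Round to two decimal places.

Laspeyres price index uses base-period quantities as weights.
ΣP(Year 1)·Q(Year 0) = 25.70×36 + 1.85×156 + 0.29×342 = 925.2 + 288.6 + 99.18 = 1312.98
ΣP(Year 0)·Q(Year 0) = 26.10×36 + 1.87×156 + 0.25×342 = 939.6 + 291.72 + 85.5 = 1316.82
Index = 1312.98 / 1316.82 × 100 = 99.7084

99.71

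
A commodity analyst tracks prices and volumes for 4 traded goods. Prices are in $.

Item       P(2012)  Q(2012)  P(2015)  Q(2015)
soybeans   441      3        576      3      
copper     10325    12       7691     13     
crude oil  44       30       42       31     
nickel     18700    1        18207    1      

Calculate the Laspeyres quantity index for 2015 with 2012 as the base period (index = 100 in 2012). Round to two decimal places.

Laspeyres quantity index uses base-period prices as weights.
ΣP(2012)·Q(2015) = 441×3 + 10325×13 + 44×31 + 18700×1 = 1323 + 134225 + 1364 + 18700 = 155612
ΣP(2012)·Q(2012) = 441×3 + 10325×12 + 44×30 + 18700×1 = 1323 + 123900 + 1320 + 18700 = 145243
Index = 155612 / 145243 × 100 = 107.1391

107.14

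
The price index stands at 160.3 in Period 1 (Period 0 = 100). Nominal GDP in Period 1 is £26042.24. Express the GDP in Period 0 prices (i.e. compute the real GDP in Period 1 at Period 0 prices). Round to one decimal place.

16245.9

Real = Nominal ÷ (Index/100) = 26042.24 ÷ (160.3/100)
     = 26042.24 ÷ 1.603 = 16245.9389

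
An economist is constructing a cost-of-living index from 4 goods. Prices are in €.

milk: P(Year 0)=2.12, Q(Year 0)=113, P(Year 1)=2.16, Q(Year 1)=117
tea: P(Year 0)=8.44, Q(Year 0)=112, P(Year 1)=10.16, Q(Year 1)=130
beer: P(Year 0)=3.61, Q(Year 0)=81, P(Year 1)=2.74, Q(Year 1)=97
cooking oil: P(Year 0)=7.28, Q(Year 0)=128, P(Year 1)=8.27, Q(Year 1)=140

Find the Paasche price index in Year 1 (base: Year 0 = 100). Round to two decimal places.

Paasche price index uses current-period quantities as weights.
ΣP(Year 1)·Q(Year 1) = 2.16×117 + 10.16×130 + 2.74×97 + 8.27×140 = 252.72 + 1320.8 + 265.78 + 1157.8 = 2997.1
ΣP(Year 0)·Q(Year 1) = 2.12×117 + 8.44×130 + 3.61×97 + 7.28×140 = 248.04 + 1097.2 + 350.17 + 1019.2 = 2714.61
Index = 2997.1 / 2714.61 × 100 = 110.4063

110.41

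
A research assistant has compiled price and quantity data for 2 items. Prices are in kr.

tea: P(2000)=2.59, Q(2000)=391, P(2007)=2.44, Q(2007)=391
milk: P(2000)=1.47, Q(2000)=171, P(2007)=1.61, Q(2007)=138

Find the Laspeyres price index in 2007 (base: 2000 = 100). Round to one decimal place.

97.3

Laspeyres price index uses base-period quantities as weights.
ΣP(2007)·Q(2000) = 2.44×391 + 1.61×171 = 954.04 + 275.31 = 1229.35
ΣP(2000)·Q(2000) = 2.59×391 + 1.47×171 = 1012.69 + 251.37 = 1264.06
Index = 1229.35 / 1264.06 × 100 = 97.2541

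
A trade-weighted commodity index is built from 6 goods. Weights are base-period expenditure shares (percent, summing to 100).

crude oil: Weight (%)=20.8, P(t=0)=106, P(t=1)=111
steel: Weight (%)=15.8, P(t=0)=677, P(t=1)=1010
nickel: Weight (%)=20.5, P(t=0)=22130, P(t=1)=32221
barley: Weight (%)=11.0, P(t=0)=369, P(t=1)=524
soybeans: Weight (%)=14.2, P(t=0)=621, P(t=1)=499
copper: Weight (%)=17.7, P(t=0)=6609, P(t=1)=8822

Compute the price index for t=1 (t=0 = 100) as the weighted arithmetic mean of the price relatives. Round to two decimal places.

125.86

crude oil: 20.8 × (111/106) = 20.8 × 1.047170 = 21.7811
steel: 15.8 × (1010/677) = 15.8 × 1.491876 = 23.5716
nickel: 20.5 × (32221/22130) = 20.5 × 1.455987 = 29.8477
barley: 11.0 × (524/369) = 11.0 × 1.420054 = 15.6206
soybeans: 14.2 × (499/621) = 14.2 × 0.803543 = 11.4103
copper: 17.7 × (8822/6609) = 17.7 × 1.334846 = 23.6268
Index = Σ wᵢ·(p₁ᵢ/p₀ᵢ) = 21.7811 + 23.5716 + 29.8477 + 15.6206 + 11.4103 + 23.6268 = 125.8582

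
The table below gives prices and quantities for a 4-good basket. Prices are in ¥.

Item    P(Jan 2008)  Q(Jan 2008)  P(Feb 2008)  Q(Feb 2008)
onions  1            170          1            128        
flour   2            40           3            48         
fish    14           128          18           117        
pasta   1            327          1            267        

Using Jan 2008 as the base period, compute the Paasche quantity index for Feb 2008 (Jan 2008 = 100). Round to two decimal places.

Paasche quantity index uses current-period prices as weights.
ΣP(Feb 2008)·Q(Feb 2008) = 1×128 + 3×48 + 18×117 + 1×267 = 128 + 144 + 2106 + 267 = 2645
ΣP(Feb 2008)·Q(Jan 2008) = 1×170 + 3×40 + 18×128 + 1×327 = 170 + 120 + 2304 + 327 = 2921
Index = 2645 / 2921 × 100 = 90.5512

90.55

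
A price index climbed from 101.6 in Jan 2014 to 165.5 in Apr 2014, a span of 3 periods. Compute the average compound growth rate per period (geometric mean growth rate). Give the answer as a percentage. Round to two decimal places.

Growth factor = (165.5/101.6)^(1/3) = (1.628937)^(1/3) = 1.176616
Growth rate = 1.176616 − 1 = 0.176616 = 17.6616%

17.66%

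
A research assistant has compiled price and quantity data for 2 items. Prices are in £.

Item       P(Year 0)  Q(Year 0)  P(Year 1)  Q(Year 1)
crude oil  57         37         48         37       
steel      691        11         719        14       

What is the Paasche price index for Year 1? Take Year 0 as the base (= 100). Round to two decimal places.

Paasche price index uses current-period quantities as weights.
ΣP(Year 1)·Q(Year 1) = 48×37 + 719×14 = 1776 + 10066 = 11842
ΣP(Year 0)·Q(Year 1) = 57×37 + 691×14 = 2109 + 9674 = 11783
Index = 11842 / 11783 × 100 = 100.5007

100.50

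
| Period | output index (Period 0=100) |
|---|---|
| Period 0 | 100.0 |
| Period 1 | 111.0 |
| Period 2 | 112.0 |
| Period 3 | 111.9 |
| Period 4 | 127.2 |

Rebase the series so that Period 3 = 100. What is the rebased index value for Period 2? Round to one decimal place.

100.1

Rebased(Period 2) = 112.0 / 111.9 × 100 = 100.0894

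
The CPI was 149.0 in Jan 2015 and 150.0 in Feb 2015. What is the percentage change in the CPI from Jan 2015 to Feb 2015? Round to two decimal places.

Change = (150.0 − 149.0) / 149.0 × 100
       = 1.0 / 149.0 × 100 = 0.6711%

0.67%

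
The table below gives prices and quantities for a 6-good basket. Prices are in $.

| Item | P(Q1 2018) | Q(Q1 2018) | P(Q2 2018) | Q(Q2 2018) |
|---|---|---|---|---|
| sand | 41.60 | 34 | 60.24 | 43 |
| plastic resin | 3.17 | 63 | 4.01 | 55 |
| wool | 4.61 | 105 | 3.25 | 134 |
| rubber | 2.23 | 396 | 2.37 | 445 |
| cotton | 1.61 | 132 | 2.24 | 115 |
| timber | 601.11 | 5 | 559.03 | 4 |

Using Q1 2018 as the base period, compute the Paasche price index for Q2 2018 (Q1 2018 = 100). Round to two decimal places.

Paasche price index uses current-period quantities as weights.
ΣP(Q2 2018)·Q(Q2 2018) = 60.24×43 + 4.01×55 + 3.25×134 + 2.37×445 + 2.24×115 + 559.03×4 = 2590.32 + 220.55 + 435.5 + 1054.65 + 257.6 + 2236.12 = 6794.74
ΣP(Q1 2018)·Q(Q2 2018) = 41.60×43 + 3.17×55 + 4.61×134 + 2.23×445 + 1.61×115 + 601.11×4 = 1788.8 + 174.35 + 617.74 + 992.35 + 185.15 + 2404.44 = 6162.83
Index = 6794.74 / 6162.83 × 100 = 110.2536

110.25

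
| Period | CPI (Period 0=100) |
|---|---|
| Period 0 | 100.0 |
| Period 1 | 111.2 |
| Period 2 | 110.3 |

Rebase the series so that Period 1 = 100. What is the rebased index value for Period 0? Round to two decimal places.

89.93

Rebased(Period 0) = 100.0 / 111.2 × 100 = 89.9281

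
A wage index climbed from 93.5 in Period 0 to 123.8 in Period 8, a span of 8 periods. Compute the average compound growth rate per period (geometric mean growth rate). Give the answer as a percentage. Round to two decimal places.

Growth factor = (123.8/93.5)^(1/8) = (1.324064)^(1/8) = 1.035711
Growth rate = 1.035711 − 1 = 0.035711 = 3.5711%

3.57%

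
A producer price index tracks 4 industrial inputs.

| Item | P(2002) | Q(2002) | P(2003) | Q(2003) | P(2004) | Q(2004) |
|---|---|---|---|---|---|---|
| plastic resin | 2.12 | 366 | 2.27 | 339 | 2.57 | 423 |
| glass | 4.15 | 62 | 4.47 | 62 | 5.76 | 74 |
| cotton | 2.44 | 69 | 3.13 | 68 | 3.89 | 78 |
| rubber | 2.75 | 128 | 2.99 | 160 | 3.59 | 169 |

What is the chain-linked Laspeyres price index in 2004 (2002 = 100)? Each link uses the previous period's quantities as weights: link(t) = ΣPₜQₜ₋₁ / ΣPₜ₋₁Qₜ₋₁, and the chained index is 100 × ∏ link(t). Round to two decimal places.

Link 2002→2003:
ΣP(2003)Q(2002) = 2.27×366 + 4.47×62 + 3.13×69 + 2.99×128 = 830.82 + 277.14 + 215.97 + 382.72 = 1706.65
ΣP(2002)Q(2002) = 2.12×366 + 4.15×62 + 2.44×69 + 2.75×128 = 775.92 + 257.3 + 168.36 + 352 = 1553.58
link = 1706.65/1553.58 = 1.098527
Link 2003→2004:
ΣP(2004)Q(2003) = 2.57×339 + 5.76×62 + 3.89×68 + 3.59×160 = 871.23 + 357.12 + 264.52 + 574.4 = 2067.27
ΣP(2003)Q(2003) = 2.27×339 + 4.47×62 + 3.13×68 + 2.99×160 = 769.53 + 277.14 + 212.84 + 478.4 = 1737.91
link = 2067.27/1737.91 = 1.189515
Chained index = 100 × 1.098527 × 1.189515 = 130.6715

130.67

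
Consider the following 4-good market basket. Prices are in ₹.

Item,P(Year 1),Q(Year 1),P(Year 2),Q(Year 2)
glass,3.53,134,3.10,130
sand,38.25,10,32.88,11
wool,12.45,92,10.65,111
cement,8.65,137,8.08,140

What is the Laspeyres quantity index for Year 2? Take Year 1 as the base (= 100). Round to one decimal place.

109.0

Laspeyres quantity index uses base-period prices as weights.
ΣP(Year 1)·Q(Year 2) = 3.53×130 + 38.25×11 + 12.45×111 + 8.65×140 = 458.9 + 420.75 + 1381.95 + 1211 = 3472.6
ΣP(Year 1)·Q(Year 1) = 3.53×134 + 38.25×10 + 12.45×92 + 8.65×137 = 473.02 + 382.5 + 1145.4 + 1185.05 = 3185.97
Index = 3472.6 / 3185.97 × 100 = 108.9966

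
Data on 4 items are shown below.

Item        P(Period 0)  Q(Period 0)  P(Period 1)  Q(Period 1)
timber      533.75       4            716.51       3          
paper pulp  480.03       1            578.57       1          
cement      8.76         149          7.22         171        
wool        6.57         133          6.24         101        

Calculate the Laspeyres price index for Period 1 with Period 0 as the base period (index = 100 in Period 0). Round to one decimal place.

Laspeyres price index uses base-period quantities as weights.
ΣP(Period 1)·Q(Period 0) = 716.51×4 + 578.57×1 + 7.22×149 + 6.24×133 = 2866.04 + 578.57 + 1075.78 + 829.92 = 5350.31
ΣP(Period 0)·Q(Period 0) = 533.75×4 + 480.03×1 + 8.76×149 + 6.57×133 = 2135 + 480.03 + 1305.24 + 873.81 = 4794.08
Index = 5350.31 / 4794.08 × 100 = 111.6024

111.6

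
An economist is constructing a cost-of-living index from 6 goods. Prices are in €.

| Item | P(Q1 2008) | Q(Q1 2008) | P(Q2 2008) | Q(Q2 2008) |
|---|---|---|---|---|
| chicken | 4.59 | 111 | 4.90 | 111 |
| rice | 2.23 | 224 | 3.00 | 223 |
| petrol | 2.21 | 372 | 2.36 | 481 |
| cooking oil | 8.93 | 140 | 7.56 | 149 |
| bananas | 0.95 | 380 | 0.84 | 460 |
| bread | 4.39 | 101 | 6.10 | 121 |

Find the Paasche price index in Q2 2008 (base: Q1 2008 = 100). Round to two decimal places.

Paasche price index uses current-period quantities as weights.
ΣP(Q2 2008)·Q(Q2 2008) = 4.90×111 + 3.00×223 + 2.36×481 + 7.56×149 + 0.84×460 + 6.10×121 = 543.9 + 669 + 1135.16 + 1126.44 + 386.4 + 738.1 = 4599
ΣP(Q1 2008)·Q(Q2 2008) = 4.59×111 + 2.23×223 + 2.21×481 + 8.93×149 + 0.95×460 + 4.39×121 = 509.49 + 497.29 + 1063.01 + 1330.57 + 437 + 531.19 = 4368.55
Index = 4599 / 4368.55 × 100 = 105.2752

105.28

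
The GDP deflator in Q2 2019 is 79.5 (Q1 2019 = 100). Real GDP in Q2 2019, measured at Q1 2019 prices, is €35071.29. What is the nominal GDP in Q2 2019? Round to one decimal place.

27881.7

Nominal = Real × (Index/100) = 35071.29 × (79.5/100)
        = 35071.29 × 0.795 = 27881.6756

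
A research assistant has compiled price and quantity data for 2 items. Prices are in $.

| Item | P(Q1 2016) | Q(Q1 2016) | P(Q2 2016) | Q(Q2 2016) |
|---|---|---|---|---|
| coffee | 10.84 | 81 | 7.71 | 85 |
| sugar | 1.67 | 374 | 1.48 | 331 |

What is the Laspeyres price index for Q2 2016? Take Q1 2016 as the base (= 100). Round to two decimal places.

Laspeyres price index uses base-period quantities as weights.
ΣP(Q2 2016)·Q(Q1 2016) = 7.71×81 + 1.48×374 = 624.51 + 553.52 = 1178.03
ΣP(Q1 2016)·Q(Q1 2016) = 10.84×81 + 1.67×374 = 878.04 + 624.58 = 1502.62
Index = 1178.03 / 1502.62 × 100 = 78.3984

78.40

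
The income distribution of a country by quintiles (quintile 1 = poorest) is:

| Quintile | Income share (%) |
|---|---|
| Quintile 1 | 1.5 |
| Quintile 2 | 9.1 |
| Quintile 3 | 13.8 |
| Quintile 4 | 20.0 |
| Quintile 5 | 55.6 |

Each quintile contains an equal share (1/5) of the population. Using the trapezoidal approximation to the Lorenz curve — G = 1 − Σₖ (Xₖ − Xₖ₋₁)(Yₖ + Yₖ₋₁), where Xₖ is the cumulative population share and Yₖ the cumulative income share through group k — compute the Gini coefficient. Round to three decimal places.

0.476

Cumulative income shares Yₖ: 0.0150, 0.1060, 0.2440, 0.4440, 1.0000
Σ (Xₖ−Xₖ₋₁)(Yₖ+Yₖ₋₁) = (1/5)(0.0150+0.0000) + (1/5)(0.1060+0.0150) + (1/5)(0.2440+0.1060) + (1/5)(0.4440+0.2440) + (1/5)(1.0000+0.4440)
  = 0.0030 + 0.0242 + 0.0700 + 0.1376 + 0.2888 = 0.5236
G = 1 − 0.5236 = 0.4764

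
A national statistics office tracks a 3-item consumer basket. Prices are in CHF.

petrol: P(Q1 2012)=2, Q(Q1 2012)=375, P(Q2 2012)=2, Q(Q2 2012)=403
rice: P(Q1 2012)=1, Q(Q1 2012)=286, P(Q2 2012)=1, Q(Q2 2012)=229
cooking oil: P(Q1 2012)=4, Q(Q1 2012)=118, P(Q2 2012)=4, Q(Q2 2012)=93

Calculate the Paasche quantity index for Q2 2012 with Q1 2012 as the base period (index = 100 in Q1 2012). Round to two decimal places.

93.30

Paasche quantity index uses current-period prices as weights.
ΣP(Q2 2012)·Q(Q2 2012) = 2×403 + 1×229 + 4×93 = 806 + 229 + 372 = 1407
ΣP(Q2 2012)·Q(Q1 2012) = 2×375 + 1×286 + 4×118 = 750 + 286 + 472 = 1508
Index = 1407 / 1508 × 100 = 93.3024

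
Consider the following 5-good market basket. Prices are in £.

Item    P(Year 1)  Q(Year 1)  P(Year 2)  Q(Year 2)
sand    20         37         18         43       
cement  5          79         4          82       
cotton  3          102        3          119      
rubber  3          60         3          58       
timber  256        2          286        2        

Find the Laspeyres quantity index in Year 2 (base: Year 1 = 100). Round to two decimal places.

Laspeyres quantity index uses base-period prices as weights.
ΣP(Year 1)·Q(Year 2) = 20×43 + 5×82 + 3×119 + 3×58 + 256×2 = 860 + 410 + 357 + 174 + 512 = 2313
ΣP(Year 1)·Q(Year 1) = 20×37 + 5×79 + 3×102 + 3×60 + 256×2 = 740 + 395 + 306 + 180 + 512 = 2133
Index = 2313 / 2133 × 100 = 108.4388

108.44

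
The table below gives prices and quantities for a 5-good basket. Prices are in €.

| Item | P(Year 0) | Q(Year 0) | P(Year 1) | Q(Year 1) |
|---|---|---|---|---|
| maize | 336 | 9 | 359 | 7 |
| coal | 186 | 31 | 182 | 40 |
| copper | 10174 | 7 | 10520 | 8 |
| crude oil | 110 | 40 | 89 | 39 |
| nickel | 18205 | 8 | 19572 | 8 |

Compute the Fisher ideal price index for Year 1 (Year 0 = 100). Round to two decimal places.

105.41

Laspeyres component (base-period weights):
ΣP(Year 1)Q(Year 0) = 359×9 + 182×31 + 10520×7 + 89×40 + 19572×8 = 3231 + 5642 + 73640 + 3560 + 156576 = 242649
ΣP(Year 0)Q(Year 0) = 336×9 + 186×31 + 10174×7 + 110×40 + 18205×8 = 3024 + 5766 + 71218 + 4400 + 145640 = 230048
L = 242649 / 230048 × 100 = 105.4776
Paasche component (current-period weights):
ΣP(Year 1)Q(Year 1) = 359×7 + 182×40 + 10520×8 + 89×39 + 19572×8 = 2513 + 7280 + 84160 + 3471 + 156576 = 254000
ΣP(Year 0)Q(Year 1) = 336×7 + 186×40 + 10174×8 + 110×39 + 18205×8 = 2352 + 7440 + 81392 + 4290 + 145640 = 241114
P = 254000 / 241114 × 100 = 105.3444
Fisher = √(L × P) = √(105.4776 × 105.3444) = 105.4109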